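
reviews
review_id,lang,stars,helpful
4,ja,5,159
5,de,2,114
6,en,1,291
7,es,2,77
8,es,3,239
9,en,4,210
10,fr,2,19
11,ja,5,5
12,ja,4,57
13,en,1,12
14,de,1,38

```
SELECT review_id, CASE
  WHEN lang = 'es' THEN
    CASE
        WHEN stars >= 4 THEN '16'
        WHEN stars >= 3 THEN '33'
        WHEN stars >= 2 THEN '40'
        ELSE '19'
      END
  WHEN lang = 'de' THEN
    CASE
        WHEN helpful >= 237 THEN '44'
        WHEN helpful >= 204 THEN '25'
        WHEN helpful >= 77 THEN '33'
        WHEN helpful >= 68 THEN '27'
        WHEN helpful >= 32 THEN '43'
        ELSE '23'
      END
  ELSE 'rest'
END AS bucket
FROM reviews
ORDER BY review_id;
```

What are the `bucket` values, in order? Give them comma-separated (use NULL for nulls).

review_id=4: lang='ja' → outer ELSE → rest
review_id=5: lang='de' → inner[helpful >= 77] → 33
review_id=6: lang='en' → outer ELSE → rest
review_id=7: lang='es' → inner[stars >= 2] → 40
review_id=8: lang='es' → inner[stars >= 3] → 33
review_id=9: lang='en' → outer ELSE → rest
review_id=10: lang='fr' → outer ELSE → rest
review_id=11: lang='ja' → outer ELSE → rest
review_id=12: lang='ja' → outer ELSE → rest
review_id=13: lang='en' → outer ELSE → rest
review_id=14: lang='de' → inner[helpful >= 32] → 43

rest, 33, rest, 40, 33, rest, rest, rest, rest, rest, 43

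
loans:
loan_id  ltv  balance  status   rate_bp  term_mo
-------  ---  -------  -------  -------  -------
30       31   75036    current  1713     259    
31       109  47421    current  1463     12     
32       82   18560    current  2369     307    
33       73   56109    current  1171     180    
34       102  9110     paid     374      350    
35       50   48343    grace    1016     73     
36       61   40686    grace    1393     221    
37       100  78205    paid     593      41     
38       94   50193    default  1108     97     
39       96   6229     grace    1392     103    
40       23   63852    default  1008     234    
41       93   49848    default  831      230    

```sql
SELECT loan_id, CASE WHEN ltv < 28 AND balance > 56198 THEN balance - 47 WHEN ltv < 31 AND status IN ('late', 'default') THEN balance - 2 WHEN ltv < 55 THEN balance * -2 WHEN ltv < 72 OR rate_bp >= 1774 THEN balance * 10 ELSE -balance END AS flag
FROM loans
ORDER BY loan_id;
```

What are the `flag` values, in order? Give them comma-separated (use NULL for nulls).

loan_id=30: ltv < 55 → -150072
loan_id=31: ELSE → -47421
loan_id=32: ltv < 72 OR rate_bp >= 1774 → 185600
loan_id=33: ELSE → -56109
loan_id=34: ELSE → -9110
loan_id=35: ltv < 55 → -96686
loan_id=36: ltv < 72 OR rate_bp >= 1774 → 406860
loan_id=37: ELSE → -78205
loan_id=38: ELSE → -50193
loan_id=39: ELSE → -6229
loan_id=40: ltv < 28 AND balance > 56198 → 63805
loan_id=41: ELSE → -49848

-150072, -47421, 185600, -56109, -9110, -96686, 406860, -78205, -50193, -6229, 63805, -49848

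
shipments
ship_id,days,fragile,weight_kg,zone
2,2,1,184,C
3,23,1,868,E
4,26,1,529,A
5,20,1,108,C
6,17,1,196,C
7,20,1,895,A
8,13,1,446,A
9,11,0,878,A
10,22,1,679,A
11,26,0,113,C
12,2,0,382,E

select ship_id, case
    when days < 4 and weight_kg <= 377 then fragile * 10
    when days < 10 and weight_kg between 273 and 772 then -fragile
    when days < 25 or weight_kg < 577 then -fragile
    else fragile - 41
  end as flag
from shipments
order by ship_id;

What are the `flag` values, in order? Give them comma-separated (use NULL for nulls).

10, -1, -1, -1, -1, -1, -1, 0, -1, 0, 0

ship_id=2: days < 4 and weight_kg <= 377 → 10
ship_id=3: days < 25 or weight_kg < 577 → -1
ship_id=4: days < 25 or weight_kg < 577 → -1
ship_id=5: days < 25 or weight_kg < 577 → -1
ship_id=6: days < 25 or weight_kg < 577 → -1
ship_id=7: days < 25 or weight_kg < 577 → -1
ship_id=8: days < 25 or weight_kg < 577 → -1
ship_id=9: days < 25 or weight_kg < 577 → 0
ship_id=10: days < 25 or weight_kg < 577 → -1
ship_id=11: days < 25 or weight_kg < 577 → 0
ship_id=12: days < 10 and weight_kg between 273 and 772 → 0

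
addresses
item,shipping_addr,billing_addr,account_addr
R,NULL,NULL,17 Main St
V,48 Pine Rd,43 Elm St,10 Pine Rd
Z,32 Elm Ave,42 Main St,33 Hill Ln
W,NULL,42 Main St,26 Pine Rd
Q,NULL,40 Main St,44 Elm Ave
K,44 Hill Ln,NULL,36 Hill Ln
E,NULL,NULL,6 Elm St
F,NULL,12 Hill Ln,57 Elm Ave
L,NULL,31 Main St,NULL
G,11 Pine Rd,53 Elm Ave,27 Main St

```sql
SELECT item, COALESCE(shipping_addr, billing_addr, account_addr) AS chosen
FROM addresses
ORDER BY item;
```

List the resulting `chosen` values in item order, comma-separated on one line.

item=E: shipping_addr=NULL, billing_addr=NULL, account_addr=6 Elm St → 6 Elm St
item=F: shipping_addr=NULL, billing_addr=12 Hill Ln → 12 Hill Ln
item=G: shipping_addr=11 Pine Rd → 11 Pine Rd
item=K: shipping_addr=44 Hill Ln → 44 Hill Ln
item=L: shipping_addr=NULL, billing_addr=31 Main St → 31 Main St
item=Q: shipping_addr=NULL, billing_addr=40 Main St → 40 Main St
item=R: shipping_addr=NULL, billing_addr=NULL, account_addr=17 Main St → 17 Main St
item=V: shipping_addr=48 Pine Rd → 48 Pine Rd
item=W: shipping_addr=NULL, billing_addr=42 Main St → 42 Main St
item=Z: shipping_addr=32 Elm Ave → 32 Elm Ave

6 Elm St, 12 Hill Ln, 11 Pine Rd, 44 Hill Ln, 31 Main St, 40 Main St, 17 Main St, 48 Pine Rd, 42 Main St, 32 Elm Ave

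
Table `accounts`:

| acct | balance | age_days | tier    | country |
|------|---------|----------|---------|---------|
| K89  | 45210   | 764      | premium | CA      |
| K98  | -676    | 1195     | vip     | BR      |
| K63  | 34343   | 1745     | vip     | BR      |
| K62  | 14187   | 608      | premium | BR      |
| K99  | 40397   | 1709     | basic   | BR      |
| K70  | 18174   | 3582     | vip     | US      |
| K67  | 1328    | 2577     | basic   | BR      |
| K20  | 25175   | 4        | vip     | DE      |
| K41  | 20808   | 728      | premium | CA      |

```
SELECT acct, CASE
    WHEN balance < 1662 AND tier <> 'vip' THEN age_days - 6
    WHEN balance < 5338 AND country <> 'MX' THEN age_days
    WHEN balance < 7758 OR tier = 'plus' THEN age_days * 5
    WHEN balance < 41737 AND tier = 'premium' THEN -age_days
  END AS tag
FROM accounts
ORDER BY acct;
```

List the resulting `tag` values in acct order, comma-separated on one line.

acct=K20: (no match → NULL) → NULL
acct=K41: balance < 41737 AND tier = 'premium' → -728
acct=K62: balance < 41737 AND tier = 'premium' → -608
acct=K63: (no match → NULL) → NULL
acct=K67: balance < 1662 AND tier <> 'vip' → 2571
acct=K70: (no match → NULL) → NULL
acct=K89: (no match → NULL) → NULL
acct=K98: balance < 5338 AND country <> 'MX' → 1195
acct=K99: (no match → NULL) → NULL

NULL, -728, -608, NULL, 2571, NULL, NULL, 1195, NULL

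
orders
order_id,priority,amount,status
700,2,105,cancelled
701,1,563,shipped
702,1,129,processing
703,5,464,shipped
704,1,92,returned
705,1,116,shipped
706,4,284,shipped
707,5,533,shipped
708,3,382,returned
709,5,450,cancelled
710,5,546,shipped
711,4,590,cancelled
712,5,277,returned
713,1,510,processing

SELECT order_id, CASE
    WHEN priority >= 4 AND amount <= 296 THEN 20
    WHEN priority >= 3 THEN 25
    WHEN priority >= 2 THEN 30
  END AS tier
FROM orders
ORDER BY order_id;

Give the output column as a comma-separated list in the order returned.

order_id=700: priority >= 2 → 30
order_id=701: (no match → NULL) → NULL
order_id=702: (no match → NULL) → NULL
order_id=703: priority >= 3 → 25
order_id=704: (no match → NULL) → NULL
order_id=705: (no match → NULL) → NULL
order_id=706: priority >= 4 AND amount <= 296 → 20
order_id=707: priority >= 3 → 25
order_id=708: priority >= 3 → 25
order_id=709: priority >= 3 → 25
order_id=710: priority >= 3 → 25
order_id=711: priority >= 3 → 25
order_id=712: priority >= 4 AND amount <= 296 → 20
order_id=713: (no match → NULL) → NULL

30, NULL, NULL, 25, NULL, NULL, 20, 25, 25, 25, 25, 25, 20, NULL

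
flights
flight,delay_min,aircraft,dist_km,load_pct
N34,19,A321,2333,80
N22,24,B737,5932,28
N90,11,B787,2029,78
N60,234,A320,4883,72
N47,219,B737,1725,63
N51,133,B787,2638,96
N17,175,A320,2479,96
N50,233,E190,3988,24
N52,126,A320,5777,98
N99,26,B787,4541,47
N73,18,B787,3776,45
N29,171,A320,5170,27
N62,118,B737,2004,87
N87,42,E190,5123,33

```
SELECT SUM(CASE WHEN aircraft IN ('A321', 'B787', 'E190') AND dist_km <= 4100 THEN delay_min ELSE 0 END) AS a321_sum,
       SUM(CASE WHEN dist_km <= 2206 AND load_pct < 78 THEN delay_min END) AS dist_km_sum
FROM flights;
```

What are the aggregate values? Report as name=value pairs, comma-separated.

[a321_sum: aircraft IN ('A321', 'B787', 'E190') AND dist_km <= 4100]
flight=N34: ✓ → 19
flight=N22: ✗
flight=N90: ✓ → 11
flight=N60: ✗
flight=N47: ✗
flight=N51: ✓ → 133
flight=N17: ✗
flight=N50: ✓ → 233
flight=N52: ✗
flight=N99: ✗
flight=N73: ✓ → 18
flight=N29: ✗
flight=N62: ✗
flight=N87: ✗
a321_sum = 19 + 11 + 133 + 233 + 18 = 414
—
[dist_km_sum: dist_km <= 2206 AND load_pct < 78]
flight=N34: ✗
flight=N22: ✗
flight=N90: ✗
flight=N60: ✗
flight=N47: ✓ → 219
flight=N51: ✗
flight=N17: ✗
flight=N50: ✗
flight=N52: ✗
flight=N99: ✗
flight=N73: ✗
flight=N29: ✗
flight=N62: ✗
flight=N87: ✗
dist_km_sum = 219

a321_sum=414, dist_km_sum=219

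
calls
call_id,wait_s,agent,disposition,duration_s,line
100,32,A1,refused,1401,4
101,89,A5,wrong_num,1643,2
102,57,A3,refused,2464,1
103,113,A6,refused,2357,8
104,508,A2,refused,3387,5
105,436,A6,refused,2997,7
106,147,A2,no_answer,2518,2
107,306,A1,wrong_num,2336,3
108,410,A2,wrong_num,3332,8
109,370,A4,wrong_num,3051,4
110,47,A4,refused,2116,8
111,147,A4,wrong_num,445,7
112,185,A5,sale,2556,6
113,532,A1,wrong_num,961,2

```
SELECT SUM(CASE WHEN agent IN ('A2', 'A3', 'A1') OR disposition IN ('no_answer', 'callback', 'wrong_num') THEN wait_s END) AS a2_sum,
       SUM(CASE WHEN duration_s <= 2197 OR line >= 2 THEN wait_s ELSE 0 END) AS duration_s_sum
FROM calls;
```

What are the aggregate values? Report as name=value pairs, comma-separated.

a2_sum=2598, duration_s_sum=3322

[a2_sum: agent IN ('A2', 'A3', 'A1') OR disposition IN ('no_answer', 'callback', 'wrong_num')]
call_id=100: ✓ → 32
call_id=101: ✓ → 89
call_id=102: ✓ → 57
call_id=103: ✗
call_id=104: ✓ → 508
call_id=105: ✗
call_id=106: ✓ → 147
call_id=107: ✓ → 306
call_id=108: ✓ → 410
call_id=109: ✓ → 370
call_id=110: ✗
call_id=111: ✓ → 147
call_id=112: ✗
call_id=113: ✓ → 532
a2_sum = 32 + 89 + 57 + 508 + 147 + 306 + 410 + 370 + 147 + 532 = 2598
—
[duration_s_sum: duration_s <= 2197 OR line >= 2]
call_id=100: ✓ → 32
call_id=101: ✓ → 89
call_id=102: ✗
call_id=103: ✓ → 113
call_id=104: ✓ → 508
call_id=105: ✓ → 436
call_id=106: ✓ → 147
call_id=107: ✓ → 306
call_id=108: ✓ → 410
call_id=109: ✓ → 370
call_id=110: ✓ → 47
call_id=111: ✓ → 147
call_id=112: ✓ → 185
call_id=113: ✓ → 532
duration_s_sum = 32 + 89 + 113 + 508 + 436 + 147 + 306 + 410 + 370 + 47 + 147 + 185 + 532 = 3322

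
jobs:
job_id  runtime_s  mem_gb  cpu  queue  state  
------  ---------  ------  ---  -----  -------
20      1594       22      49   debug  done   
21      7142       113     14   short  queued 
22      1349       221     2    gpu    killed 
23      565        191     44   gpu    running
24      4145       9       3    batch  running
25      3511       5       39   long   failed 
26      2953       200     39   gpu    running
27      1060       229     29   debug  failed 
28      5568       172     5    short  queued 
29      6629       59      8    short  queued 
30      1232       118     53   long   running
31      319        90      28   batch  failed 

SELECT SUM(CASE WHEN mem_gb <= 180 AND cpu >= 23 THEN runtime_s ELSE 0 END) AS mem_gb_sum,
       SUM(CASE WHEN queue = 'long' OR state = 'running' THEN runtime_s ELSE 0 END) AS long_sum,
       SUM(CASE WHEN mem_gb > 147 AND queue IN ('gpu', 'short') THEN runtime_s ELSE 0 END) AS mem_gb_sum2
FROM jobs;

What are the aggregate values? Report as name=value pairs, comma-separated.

mem_gb_sum=6656, long_sum=12406, mem_gb_sum2=10435

[mem_gb_sum: mem_gb <= 180 AND cpu >= 23]
job_id=20: ✓ → 1594
job_id=21: ✗
job_id=22: ✗
job_id=23: ✗
job_id=24: ✗
job_id=25: ✓ → 3511
job_id=26: ✗
job_id=27: ✗
job_id=28: ✗
job_id=29: ✗
job_id=30: ✓ → 1232
job_id=31: ✓ → 319
mem_gb_sum = 1594 + 3511 + 1232 + 319 = 6656
—
[long_sum: queue = 'long' OR state = 'running']
job_id=20: ✗
job_id=21: ✗
job_id=22: ✗
job_id=23: ✓ → 565
job_id=24: ✓ → 4145
job_id=25: ✓ → 3511
job_id=26: ✓ → 2953
job_id=27: ✗
job_id=28: ✗
job_id=29: ✗
job_id=30: ✓ → 1232
job_id=31: ✗
long_sum = 565 + 4145 + 3511 + 2953 + 1232 = 12406
—
[mem_gb_sum2: mem_gb > 147 AND queue IN ('gpu', 'short')]
job_id=20: ✗
job_id=21: ✗
job_id=22: ✓ → 1349
job_id=23: ✓ → 565
job_id=24: ✗
job_id=25: ✗
job_id=26: ✓ → 2953
job_id=27: ✗
job_id=28: ✓ → 5568
job_id=29: ✗
job_id=30: ✗
job_id=31: ✗
mem_gb_sum2 = 1349 + 565 + 2953 + 5568 = 10435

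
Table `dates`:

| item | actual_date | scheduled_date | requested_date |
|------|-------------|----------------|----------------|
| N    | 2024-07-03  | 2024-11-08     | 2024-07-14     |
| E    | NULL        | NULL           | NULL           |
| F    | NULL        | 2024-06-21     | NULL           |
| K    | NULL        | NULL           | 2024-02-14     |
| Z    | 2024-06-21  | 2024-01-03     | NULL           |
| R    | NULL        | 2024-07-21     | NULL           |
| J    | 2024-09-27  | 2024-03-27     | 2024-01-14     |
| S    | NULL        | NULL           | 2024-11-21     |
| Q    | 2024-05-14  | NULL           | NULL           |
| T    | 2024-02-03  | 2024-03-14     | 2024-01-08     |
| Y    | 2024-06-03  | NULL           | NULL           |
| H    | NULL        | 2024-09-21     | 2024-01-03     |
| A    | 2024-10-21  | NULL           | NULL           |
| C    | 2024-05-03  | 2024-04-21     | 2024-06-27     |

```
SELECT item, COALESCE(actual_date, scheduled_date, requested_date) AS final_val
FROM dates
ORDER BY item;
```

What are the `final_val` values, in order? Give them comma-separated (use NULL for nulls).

item=A: actual_date=2024-10-21 → 2024-10-21
item=C: actual_date=2024-05-03 → 2024-05-03
item=E: actual_date=NULL, scheduled_date=NULL, requested_date=NULL (all NULL) → NULL
item=F: actual_date=NULL, scheduled_date=2024-06-21 → 2024-06-21
item=H: actual_date=NULL, scheduled_date=2024-09-21 → 2024-09-21
item=J: actual_date=2024-09-27 → 2024-09-27
item=K: actual_date=NULL, scheduled_date=NULL, requested_date=2024-02-14 → 2024-02-14
item=N: actual_date=2024-07-03 → 2024-07-03
item=Q: actual_date=2024-05-14 → 2024-05-14
item=R: actual_date=NULL, scheduled_date=2024-07-21 → 2024-07-21
item=S: actual_date=NULL, scheduled_date=NULL, requested_date=2024-11-21 → 2024-11-21
item=T: actual_date=2024-02-03 → 2024-02-03
item=Y: actual_date=2024-06-03 → 2024-06-03
item=Z: actual_date=2024-06-21 → 2024-06-21

2024-10-21, 2024-05-03, NULL, 2024-06-21, 2024-09-21, 2024-09-27, 2024-02-14, 2024-07-03, 2024-05-14, 2024-07-21, 2024-11-21, 2024-02-03, 2024-06-03, 2024-06-21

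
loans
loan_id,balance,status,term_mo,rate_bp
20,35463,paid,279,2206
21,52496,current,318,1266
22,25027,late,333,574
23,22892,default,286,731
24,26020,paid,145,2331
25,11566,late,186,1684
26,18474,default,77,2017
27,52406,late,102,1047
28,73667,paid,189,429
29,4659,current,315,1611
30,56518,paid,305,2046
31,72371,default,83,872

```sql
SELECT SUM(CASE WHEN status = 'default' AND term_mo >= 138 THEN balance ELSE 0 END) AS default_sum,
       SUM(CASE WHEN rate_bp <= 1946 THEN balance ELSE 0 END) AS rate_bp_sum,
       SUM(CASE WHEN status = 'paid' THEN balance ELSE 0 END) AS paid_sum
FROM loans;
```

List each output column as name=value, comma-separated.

[default_sum: status = 'default' AND term_mo >= 138]
loan_id=20: ✗
loan_id=21: ✗
loan_id=22: ✗
loan_id=23: ✓ → 22892
loan_id=24: ✗
loan_id=25: ✗
loan_id=26: ✗
loan_id=27: ✗
loan_id=28: ✗
loan_id=29: ✗
loan_id=30: ✗
loan_id=31: ✗
default_sum = 22892
—
[rate_bp_sum: rate_bp <= 1946]
loan_id=20: ✗
loan_id=21: ✓ → 52496
loan_id=22: ✓ → 25027
loan_id=23: ✓ → 22892
loan_id=24: ✗
loan_id=25: ✓ → 11566
loan_id=26: ✗
loan_id=27: ✓ → 52406
loan_id=28: ✓ → 73667
loan_id=29: ✓ → 4659
loan_id=30: ✗
loan_id=31: ✓ → 72371
rate_bp_sum = 52496 + 25027 + 22892 + 11566 + 52406 + 73667 + 4659 + 72371 = 315084
—
[paid_sum: status = 'paid']
loan_id=20: ✓ → 35463
loan_id=21: ✗
loan_id=22: ✗
loan_id=23: ✗
loan_id=24: ✓ → 26020
loan_id=25: ✗
loan_id=26: ✗
loan_id=27: ✗
loan_id=28: ✓ → 73667
loan_id=29: ✗
loan_id=30: ✓ → 56518
loan_id=31: ✗
paid_sum = 35463 + 26020 + 73667 + 56518 = 191668

default_sum=22892, rate_bp_sum=315084, paid_sum=191668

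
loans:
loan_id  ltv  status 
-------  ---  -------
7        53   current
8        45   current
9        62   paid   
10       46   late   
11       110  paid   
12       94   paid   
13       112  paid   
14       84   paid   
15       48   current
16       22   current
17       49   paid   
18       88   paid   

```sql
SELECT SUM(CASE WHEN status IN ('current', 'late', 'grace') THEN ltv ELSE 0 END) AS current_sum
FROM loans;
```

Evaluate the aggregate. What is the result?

214

loan_id=7: ✓ → 53
loan_id=8: ✓ → 45
loan_id=9: ✗
loan_id=10: ✓ → 46
loan_id=11: ✗
loan_id=12: ✗
loan_id=13: ✗
loan_id=14: ✗
loan_id=15: ✓ → 48
loan_id=16: ✓ → 22
loan_id=17: ✗
loan_id=18: ✗
current_sum = 53 + 45 + 46 + 48 + 22 = 214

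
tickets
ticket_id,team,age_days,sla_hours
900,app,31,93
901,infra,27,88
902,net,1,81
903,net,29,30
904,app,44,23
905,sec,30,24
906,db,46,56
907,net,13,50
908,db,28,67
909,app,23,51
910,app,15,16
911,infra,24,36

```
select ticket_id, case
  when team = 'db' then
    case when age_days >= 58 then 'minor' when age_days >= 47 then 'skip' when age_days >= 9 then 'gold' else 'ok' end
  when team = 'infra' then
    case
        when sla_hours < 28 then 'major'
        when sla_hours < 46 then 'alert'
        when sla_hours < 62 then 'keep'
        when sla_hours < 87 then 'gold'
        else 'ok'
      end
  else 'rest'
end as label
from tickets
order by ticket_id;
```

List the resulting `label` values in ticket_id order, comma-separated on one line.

ticket_id=900: team='app' → outer ELSE → rest
ticket_id=901: team='infra' → inner[ELSE] → ok
ticket_id=902: team='net' → outer ELSE → rest
ticket_id=903: team='net' → outer ELSE → rest
ticket_id=904: team='app' → outer ELSE → rest
ticket_id=905: team='sec' → outer ELSE → rest
ticket_id=906: team='db' → inner[age_days >= 9] → gold
ticket_id=907: team='net' → outer ELSE → rest
ticket_id=908: team='db' → inner[age_days >= 9] → gold
ticket_id=909: team='app' → outer ELSE → rest
ticket_id=910: team='app' → outer ELSE → rest
ticket_id=911: team='infra' → inner[sla_hours < 46] → alert

rest, ok, rest, rest, rest, rest, gold, rest, gold, rest, rest, alert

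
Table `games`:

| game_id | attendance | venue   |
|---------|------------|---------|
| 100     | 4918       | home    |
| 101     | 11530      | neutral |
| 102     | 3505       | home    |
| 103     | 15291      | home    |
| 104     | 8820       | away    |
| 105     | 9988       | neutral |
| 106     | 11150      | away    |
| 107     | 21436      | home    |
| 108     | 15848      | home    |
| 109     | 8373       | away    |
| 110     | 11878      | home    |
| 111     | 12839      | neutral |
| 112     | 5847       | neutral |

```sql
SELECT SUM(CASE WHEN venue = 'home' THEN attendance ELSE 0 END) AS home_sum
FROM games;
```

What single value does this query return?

72876

game_id=100: ✓ → 4918
game_id=101: ✗
game_id=102: ✓ → 3505
game_id=103: ✓ → 15291
game_id=104: ✗
game_id=105: ✗
game_id=106: ✗
game_id=107: ✓ → 21436
game_id=108: ✓ → 15848
game_id=109: ✗
game_id=110: ✓ → 11878
game_id=111: ✗
game_id=112: ✗
home_sum = 4918 + 3505 + 15291 + 21436 + 15848 + 11878 = 72876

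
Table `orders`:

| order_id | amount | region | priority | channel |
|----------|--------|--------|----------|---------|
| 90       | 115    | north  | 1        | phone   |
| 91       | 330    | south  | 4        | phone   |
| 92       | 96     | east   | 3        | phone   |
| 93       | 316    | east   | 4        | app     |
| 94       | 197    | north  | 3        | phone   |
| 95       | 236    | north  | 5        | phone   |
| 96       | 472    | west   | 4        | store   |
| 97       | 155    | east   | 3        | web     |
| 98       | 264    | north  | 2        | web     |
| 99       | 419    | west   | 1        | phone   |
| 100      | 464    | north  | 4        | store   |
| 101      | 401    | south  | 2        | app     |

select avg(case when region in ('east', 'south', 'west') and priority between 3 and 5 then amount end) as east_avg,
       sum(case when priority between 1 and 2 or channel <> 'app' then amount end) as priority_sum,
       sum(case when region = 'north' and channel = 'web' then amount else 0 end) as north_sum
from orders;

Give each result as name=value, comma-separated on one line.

east_avg=273.8, priority_sum=3149, north_sum=264

[east_avg: region in ('east', 'south', 'west') and priority between 3 and 5]
order_id=90: ✗
order_id=91: ✓ → 330
order_id=92: ✓ → 96
order_id=93: ✓ → 316
order_id=94: ✗
order_id=95: ✗
order_id=96: ✓ → 472
order_id=97: ✓ → 155
order_id=98: ✗
order_id=99: ✗
order_id=100: ✗
order_id=101: ✗
east_avg = (330 + 96 + 316 + 472 + 155) / 5 = 273.8
—
[priority_sum: priority between 1 and 2 or channel <> 'app']
order_id=90: ✓ → 115
order_id=91: ✓ → 330
order_id=92: ✓ → 96
order_id=93: ✗
order_id=94: ✓ → 197
order_id=95: ✓ → 236
order_id=96: ✓ → 472
order_id=97: ✓ → 155
order_id=98: ✓ → 264
order_id=99: ✓ → 419
order_id=100: ✓ → 464
order_id=101: ✓ → 401
priority_sum = 115 + 330 + 96 + 197 + 236 + 472 + 155 + 264 + 419 + 464 + 401 = 3149
—
[north_sum: region = 'north' and channel = 'web']
order_id=90: ✗
order_id=91: ✗
order_id=92: ✗
order_id=93: ✗
order_id=94: ✗
order_id=95: ✗
order_id=96: ✗
order_id=97: ✗
order_id=98: ✓ → 264
order_id=99: ✗
order_id=100: ✗
order_id=101: ✗
north_sum = 264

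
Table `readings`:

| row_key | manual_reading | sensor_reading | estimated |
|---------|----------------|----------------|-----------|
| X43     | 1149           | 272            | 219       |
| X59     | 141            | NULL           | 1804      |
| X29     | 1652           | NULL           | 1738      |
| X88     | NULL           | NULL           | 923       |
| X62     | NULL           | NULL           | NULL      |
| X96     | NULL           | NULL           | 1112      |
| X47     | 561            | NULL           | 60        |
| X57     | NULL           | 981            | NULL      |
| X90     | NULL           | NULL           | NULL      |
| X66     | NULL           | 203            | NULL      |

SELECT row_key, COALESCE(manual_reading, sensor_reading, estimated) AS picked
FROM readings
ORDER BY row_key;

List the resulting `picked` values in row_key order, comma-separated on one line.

row_key=X29: manual_reading=1652 → 1652
row_key=X43: manual_reading=1149 → 1149
row_key=X47: manual_reading=561 → 561
row_key=X57: manual_reading=NULL, sensor_reading=981 → 981
row_key=X59: manual_reading=141 → 141
row_key=X62: manual_reading=NULL, sensor_reading=NULL, estimated=NULL (all NULL) → NULL
row_key=X66: manual_reading=NULL, sensor_reading=203 → 203
row_key=X88: manual_reading=NULL, sensor_reading=NULL, estimated=923 → 923
row_key=X90: manual_reading=NULL, sensor_reading=NULL, estimated=NULL (all NULL) → NULL
row_key=X96: manual_reading=NULL, sensor_reading=NULL, estimated=1112 → 1112

1652, 1149, 561, 981, 141, NULL, 203, 923, NULL, 1112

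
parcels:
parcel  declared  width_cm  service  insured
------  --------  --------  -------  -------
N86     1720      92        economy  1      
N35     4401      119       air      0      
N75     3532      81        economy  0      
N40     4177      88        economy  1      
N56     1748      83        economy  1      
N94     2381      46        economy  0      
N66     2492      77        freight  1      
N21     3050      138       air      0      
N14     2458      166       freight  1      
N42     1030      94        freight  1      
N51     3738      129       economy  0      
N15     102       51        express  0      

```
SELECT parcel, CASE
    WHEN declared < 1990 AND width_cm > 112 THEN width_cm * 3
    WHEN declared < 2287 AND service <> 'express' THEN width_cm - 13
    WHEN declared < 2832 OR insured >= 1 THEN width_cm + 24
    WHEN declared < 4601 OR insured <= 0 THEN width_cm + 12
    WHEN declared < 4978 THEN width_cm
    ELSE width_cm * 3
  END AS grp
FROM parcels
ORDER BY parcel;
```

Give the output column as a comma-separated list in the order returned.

190, 75, 150, 131, 112, 81, 141, 70, 101, 93, 79, 70

parcel=N14: declared < 2832 OR insured >= 1 → 190
parcel=N15: declared < 2832 OR insured >= 1 → 75
parcel=N21: declared < 4601 OR insured <= 0 → 150
parcel=N35: declared < 4601 OR insured <= 0 → 131
parcel=N40: declared < 2832 OR insured >= 1 → 112
parcel=N42: declared < 2287 AND service <> 'express' → 81
parcel=N51: declared < 4601 OR insured <= 0 → 141
parcel=N56: declared < 2287 AND service <> 'express' → 70
parcel=N66: declared < 2832 OR insured >= 1 → 101
parcel=N75: declared < 4601 OR insured <= 0 → 93
parcel=N86: declared < 2287 AND service <> 'express' → 79
parcel=N94: declared < 2832 OR insured >= 1 → 70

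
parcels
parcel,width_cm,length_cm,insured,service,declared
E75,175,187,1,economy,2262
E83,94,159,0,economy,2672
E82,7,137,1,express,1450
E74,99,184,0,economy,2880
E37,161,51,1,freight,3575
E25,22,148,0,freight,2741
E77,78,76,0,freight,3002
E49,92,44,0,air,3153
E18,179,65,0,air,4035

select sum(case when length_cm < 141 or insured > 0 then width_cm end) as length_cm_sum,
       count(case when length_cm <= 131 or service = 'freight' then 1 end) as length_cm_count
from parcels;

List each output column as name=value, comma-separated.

length_cm_sum=692, length_cm_count=5

[length_cm_sum: length_cm < 141 or insured > 0]
parcel=E75: ✓ → 175
parcel=E83: ✗
parcel=E82: ✓ → 7
parcel=E74: ✗
parcel=E37: ✓ → 161
parcel=E25: ✗
parcel=E77: ✓ → 78
parcel=E49: ✓ → 92
parcel=E18: ✓ → 179
length_cm_sum = 175 + 7 + 161 + 78 + 92 + 179 = 692
—
[length_cm_count: length_cm <= 131 or service = 'freight']
parcel=E75: ✗
parcel=E83: ✗
parcel=E82: ✗
parcel=E74: ✗
parcel=E37: ✓ → 1
parcel=E25: ✓ → 1
parcel=E77: ✓ → 1
parcel=E49: ✓ → 1
parcel=E18: ✓ → 1
length_cm_count = COUNT(1, 1, 1, 1, 1) = 5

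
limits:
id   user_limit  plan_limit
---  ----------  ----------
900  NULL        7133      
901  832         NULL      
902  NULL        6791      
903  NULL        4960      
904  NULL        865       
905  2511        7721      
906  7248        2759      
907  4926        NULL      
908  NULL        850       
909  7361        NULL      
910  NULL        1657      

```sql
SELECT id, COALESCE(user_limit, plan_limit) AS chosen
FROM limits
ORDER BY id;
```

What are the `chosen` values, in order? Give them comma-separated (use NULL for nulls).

id=900: user_limit=NULL, plan_limit=7133 → 7133
id=901: user_limit=832 → 832
id=902: user_limit=NULL, plan_limit=6791 → 6791
id=903: user_limit=NULL, plan_limit=4960 → 4960
id=904: user_limit=NULL, plan_limit=865 → 865
id=905: user_limit=2511 → 2511
id=906: user_limit=7248 → 7248
id=907: user_limit=4926 → 4926
id=908: user_limit=NULL, plan_limit=850 → 850
id=909: user_limit=7361 → 7361
id=910: user_limit=NULL, plan_limit=1657 → 1657

7133, 832, 6791, 4960, 865, 2511, 7248, 4926, 850, 7361, 1657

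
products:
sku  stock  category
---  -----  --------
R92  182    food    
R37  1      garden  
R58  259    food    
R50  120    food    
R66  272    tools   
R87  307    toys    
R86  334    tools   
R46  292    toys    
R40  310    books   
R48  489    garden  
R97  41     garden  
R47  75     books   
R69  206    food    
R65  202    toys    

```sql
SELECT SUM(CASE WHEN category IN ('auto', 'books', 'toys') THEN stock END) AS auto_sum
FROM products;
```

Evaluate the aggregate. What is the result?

1186

sku=R92: ✗
sku=R37: ✗
sku=R58: ✗
sku=R50: ✗
sku=R66: ✗
sku=R87: ✓ → 307
sku=R86: ✗
sku=R46: ✓ → 292
sku=R40: ✓ → 310
sku=R48: ✗
sku=R97: ✗
sku=R47: ✓ → 75
sku=R69: ✗
sku=R65: ✓ → 202
auto_sum = 307 + 292 + 310 + 75 + 202 = 1186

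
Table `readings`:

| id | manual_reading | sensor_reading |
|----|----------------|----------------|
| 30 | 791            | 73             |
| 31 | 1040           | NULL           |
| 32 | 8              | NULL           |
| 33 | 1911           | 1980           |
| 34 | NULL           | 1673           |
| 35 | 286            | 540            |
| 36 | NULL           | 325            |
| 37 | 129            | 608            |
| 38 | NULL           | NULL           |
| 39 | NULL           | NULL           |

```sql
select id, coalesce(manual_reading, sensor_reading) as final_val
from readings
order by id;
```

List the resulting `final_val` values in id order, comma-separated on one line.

id=30: manual_reading=791 → 791
id=31: manual_reading=1040 → 1040
id=32: manual_reading=8 → 8
id=33: manual_reading=1911 → 1911
id=34: manual_reading=NULL, sensor_reading=1673 → 1673
id=35: manual_reading=286 → 286
id=36: manual_reading=NULL, sensor_reading=325 → 325
id=37: manual_reading=129 → 129
id=38: manual_reading=NULL, sensor_reading=NULL (all NULL) → NULL
id=39: manual_reading=NULL, sensor_reading=NULL (all NULL) → NULL

791, 1040, 8, 1911, 1673, 286, 325, 129, NULL, NULL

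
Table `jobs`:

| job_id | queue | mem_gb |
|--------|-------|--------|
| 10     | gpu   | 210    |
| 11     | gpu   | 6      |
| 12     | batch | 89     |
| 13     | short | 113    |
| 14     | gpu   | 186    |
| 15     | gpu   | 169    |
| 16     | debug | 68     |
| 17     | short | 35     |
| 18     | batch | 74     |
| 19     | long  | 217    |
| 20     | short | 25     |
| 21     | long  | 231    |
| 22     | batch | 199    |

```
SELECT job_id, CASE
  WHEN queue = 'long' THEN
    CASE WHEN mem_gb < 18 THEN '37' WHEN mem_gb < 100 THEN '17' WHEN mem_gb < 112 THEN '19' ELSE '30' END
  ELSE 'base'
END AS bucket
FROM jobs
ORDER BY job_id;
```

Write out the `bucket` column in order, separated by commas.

job_id=10: queue='gpu' → outer ELSE → base
job_id=11: queue='gpu' → outer ELSE → base
job_id=12: queue='batch' → outer ELSE → base
job_id=13: queue='short' → outer ELSE → base
job_id=14: queue='gpu' → outer ELSE → base
job_id=15: queue='gpu' → outer ELSE → base
job_id=16: queue='debug' → outer ELSE → base
job_id=17: queue='short' → outer ELSE → base
job_id=18: queue='batch' → outer ELSE → base
job_id=19: queue='long' → inner[ELSE] → 30
job_id=20: queue='short' → outer ELSE → base
job_id=21: queue='long' → inner[ELSE] → 30
job_id=22: queue='batch' → outer ELSE → base

base, base, base, base, base, base, base, base, base, 30, base, 30, base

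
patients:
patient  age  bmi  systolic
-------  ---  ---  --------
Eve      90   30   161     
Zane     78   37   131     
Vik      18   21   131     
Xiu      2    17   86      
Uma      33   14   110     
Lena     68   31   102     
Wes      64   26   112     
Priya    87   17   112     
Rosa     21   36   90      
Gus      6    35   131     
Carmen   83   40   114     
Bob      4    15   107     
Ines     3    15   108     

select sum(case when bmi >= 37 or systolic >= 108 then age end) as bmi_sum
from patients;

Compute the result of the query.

patient=Eve: ✓ → 90
patient=Zane: ✓ → 78
patient=Vik: ✓ → 18
patient=Xiu: ✗
patient=Uma: ✓ → 33
patient=Lena: ✗
patient=Wes: ✓ → 64
patient=Priya: ✓ → 87
patient=Rosa: ✗
patient=Gus: ✓ → 6
patient=Carmen: ✓ → 83
patient=Bob: ✗
patient=Ines: ✓ → 3
bmi_sum = 90 + 78 + 18 + 33 + 64 + 87 + 6 + 83 + 3 = 462

462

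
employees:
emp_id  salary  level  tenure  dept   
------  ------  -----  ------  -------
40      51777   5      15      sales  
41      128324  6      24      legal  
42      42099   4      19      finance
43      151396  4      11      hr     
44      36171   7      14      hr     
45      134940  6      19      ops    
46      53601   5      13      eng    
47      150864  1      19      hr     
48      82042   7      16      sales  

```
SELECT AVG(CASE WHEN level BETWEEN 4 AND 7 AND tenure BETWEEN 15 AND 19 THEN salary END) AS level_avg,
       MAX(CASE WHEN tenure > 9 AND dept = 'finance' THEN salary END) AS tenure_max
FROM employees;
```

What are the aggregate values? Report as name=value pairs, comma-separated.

[level_avg: level BETWEEN 4 AND 7 AND tenure BETWEEN 15 AND 19]
emp_id=40: ✓ → 51777
emp_id=41: ✗
emp_id=42: ✓ → 42099
emp_id=43: ✗
emp_id=44: ✗
emp_id=45: ✓ → 134940
emp_id=46: ✗
emp_id=47: ✗
emp_id=48: ✓ → 82042
level_avg = (51777 + 42099 + 134940 + 82042) / 4 = 77714.5
—
[tenure_max: tenure > 9 AND dept = 'finance']
emp_id=40: ✗
emp_id=41: ✗
emp_id=42: ✓ → 42099
emp_id=43: ✗
emp_id=44: ✗
emp_id=45: ✗
emp_id=46: ✗
emp_id=47: ✗
emp_id=48: ✗
tenure_max = MAX(42099) = 42099

level_avg=77714.5, tenure_max=42099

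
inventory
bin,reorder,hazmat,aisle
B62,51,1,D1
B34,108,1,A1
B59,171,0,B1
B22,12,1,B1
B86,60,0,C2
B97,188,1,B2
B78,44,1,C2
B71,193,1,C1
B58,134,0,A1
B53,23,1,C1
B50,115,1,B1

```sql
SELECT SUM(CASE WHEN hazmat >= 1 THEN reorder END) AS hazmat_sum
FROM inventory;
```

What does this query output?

bin=B62: ✓ → 51
bin=B34: ✓ → 108
bin=B59: ✗
bin=B22: ✓ → 12
bin=B86: ✗
bin=B97: ✓ → 188
bin=B78: ✓ → 44
bin=B71: ✓ → 193
bin=B58: ✗
bin=B53: ✓ → 23
bin=B50: ✓ → 115
hazmat_sum = 51 + 108 + 12 + 188 + 44 + 193 + 23 + 115 = 734

734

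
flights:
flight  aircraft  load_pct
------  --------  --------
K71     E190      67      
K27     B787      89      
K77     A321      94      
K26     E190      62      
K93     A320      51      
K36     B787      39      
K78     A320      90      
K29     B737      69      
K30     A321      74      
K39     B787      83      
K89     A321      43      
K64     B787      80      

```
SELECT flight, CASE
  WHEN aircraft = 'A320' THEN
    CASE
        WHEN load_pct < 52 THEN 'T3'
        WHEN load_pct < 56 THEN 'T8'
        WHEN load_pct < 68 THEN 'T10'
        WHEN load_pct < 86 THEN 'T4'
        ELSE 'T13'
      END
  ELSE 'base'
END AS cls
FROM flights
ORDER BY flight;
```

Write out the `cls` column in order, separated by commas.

flight=K26: aircraft='E190' → outer ELSE → base
flight=K27: aircraft='B787' → outer ELSE → base
flight=K29: aircraft='B737' → outer ELSE → base
flight=K30: aircraft='A321' → outer ELSE → base
flight=K36: aircraft='B787' → outer ELSE → base
flight=K39: aircraft='B787' → outer ELSE → base
flight=K64: aircraft='B787' → outer ELSE → base
flight=K71: aircraft='E190' → outer ELSE → base
flight=K77: aircraft='A321' → outer ELSE → base
flight=K78: aircraft='A320' → inner[ELSE] → T13
flight=K89: aircraft='A321' → outer ELSE → base
flight=K93: aircraft='A320' → inner[load_pct < 52] → T3

base, base, base, base, base, base, base, base, base, T13, base, T3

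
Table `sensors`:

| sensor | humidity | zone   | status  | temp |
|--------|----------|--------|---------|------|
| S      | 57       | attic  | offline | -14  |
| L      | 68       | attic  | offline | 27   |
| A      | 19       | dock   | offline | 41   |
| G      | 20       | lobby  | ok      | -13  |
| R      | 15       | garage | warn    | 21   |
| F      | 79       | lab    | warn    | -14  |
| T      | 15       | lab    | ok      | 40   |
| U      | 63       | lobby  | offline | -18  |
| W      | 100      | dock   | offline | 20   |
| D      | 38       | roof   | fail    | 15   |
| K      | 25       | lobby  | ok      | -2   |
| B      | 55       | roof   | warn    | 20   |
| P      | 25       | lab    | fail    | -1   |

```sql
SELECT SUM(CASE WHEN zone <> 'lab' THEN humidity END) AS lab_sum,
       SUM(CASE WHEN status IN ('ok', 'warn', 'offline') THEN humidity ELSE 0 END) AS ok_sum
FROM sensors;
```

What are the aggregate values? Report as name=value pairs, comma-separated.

lab_sum=460, ok_sum=516

[lab_sum: zone <> 'lab']
sensor=S: ✓ → 57
sensor=L: ✓ → 68
sensor=A: ✓ → 19
sensor=G: ✓ → 20
sensor=R: ✓ → 15
sensor=F: ✗
sensor=T: ✗
sensor=U: ✓ → 63
sensor=W: ✓ → 100
sensor=D: ✓ → 38
sensor=K: ✓ → 25
sensor=B: ✓ → 55
sensor=P: ✗
lab_sum = 57 + 68 + 19 + 20 + 15 + 63 + 100 + 38 + 25 + 55 = 460
—
[ok_sum: status IN ('ok', 'warn', 'offline')]
sensor=S: ✓ → 57
sensor=L: ✓ → 68
sensor=A: ✓ → 19
sensor=G: ✓ → 20
sensor=R: ✓ → 15
sensor=F: ✓ → 79
sensor=T: ✓ → 15
sensor=U: ✓ → 63
sensor=W: ✓ → 100
sensor=D: ✗
sensor=K: ✓ → 25
sensor=B: ✓ → 55
sensor=P: ✗
ok_sum = 57 + 68 + 19 + 20 + 15 + 79 + 15 + 63 + 100 + 25 + 55 = 516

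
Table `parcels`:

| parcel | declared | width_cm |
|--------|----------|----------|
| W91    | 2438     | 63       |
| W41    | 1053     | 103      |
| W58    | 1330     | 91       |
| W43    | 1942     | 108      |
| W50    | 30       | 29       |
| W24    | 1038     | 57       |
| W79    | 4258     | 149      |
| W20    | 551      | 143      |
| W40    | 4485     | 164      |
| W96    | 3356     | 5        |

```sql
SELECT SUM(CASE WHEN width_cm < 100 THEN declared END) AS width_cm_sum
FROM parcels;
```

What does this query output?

parcel=W91: ✓ → 2438
parcel=W41: ✗
parcel=W58: ✓ → 1330
parcel=W43: ✗
parcel=W50: ✓ → 30
parcel=W24: ✓ → 1038
parcel=W79: ✗
parcel=W20: ✗
parcel=W40: ✗
parcel=W96: ✓ → 3356
width_cm_sum = 2438 + 1330 + 30 + 1038 + 3356 = 8192

8192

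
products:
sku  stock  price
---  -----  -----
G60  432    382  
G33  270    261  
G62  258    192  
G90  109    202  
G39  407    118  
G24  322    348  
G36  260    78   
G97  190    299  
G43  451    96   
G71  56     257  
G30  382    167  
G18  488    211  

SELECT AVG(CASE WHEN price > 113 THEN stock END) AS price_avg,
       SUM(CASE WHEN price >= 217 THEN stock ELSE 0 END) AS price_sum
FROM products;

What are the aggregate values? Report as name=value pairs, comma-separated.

price_avg=291.4, price_sum=1270

[price_avg: price > 113]
sku=G60: ✓ → 432
sku=G33: ✓ → 270
sku=G62: ✓ → 258
sku=G90: ✓ → 109
sku=G39: ✓ → 407
sku=G24: ✓ → 322
sku=G36: ✗
sku=G97: ✓ → 190
sku=G43: ✗
sku=G71: ✓ → 56
sku=G30: ✓ → 382
sku=G18: ✓ → 488
price_avg = (432 + 270 + 258 + 109 + 407 + 322 + 190 + 56 + 382 + 488) / 10 = 291.4
—
[price_sum: price >= 217]
sku=G60: ✓ → 432
sku=G33: ✓ → 270
sku=G62: ✗
sku=G90: ✗
sku=G39: ✗
sku=G24: ✓ → 322
sku=G36: ✗
sku=G97: ✓ → 190
sku=G43: ✗
sku=G71: ✓ → 56
sku=G30: ✗
sku=G18: ✗
price_sum = 432 + 270 + 322 + 190 + 56 = 1270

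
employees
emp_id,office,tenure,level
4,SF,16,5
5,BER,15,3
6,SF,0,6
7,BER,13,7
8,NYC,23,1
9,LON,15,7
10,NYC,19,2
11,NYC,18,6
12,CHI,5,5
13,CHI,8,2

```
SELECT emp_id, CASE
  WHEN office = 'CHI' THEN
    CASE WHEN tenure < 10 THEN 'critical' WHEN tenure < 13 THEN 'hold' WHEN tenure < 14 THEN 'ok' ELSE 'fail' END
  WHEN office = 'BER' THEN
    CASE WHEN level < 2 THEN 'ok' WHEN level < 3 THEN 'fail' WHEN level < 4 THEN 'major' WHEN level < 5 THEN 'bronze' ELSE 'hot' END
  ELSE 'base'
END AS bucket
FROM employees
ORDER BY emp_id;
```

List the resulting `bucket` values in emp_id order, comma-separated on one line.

base, major, base, hot, base, base, base, base, critical, critical

emp_id=4: office='SF' → outer ELSE → base
emp_id=5: office='BER' → inner[level < 4] → major
emp_id=6: office='SF' → outer ELSE → base
emp_id=7: office='BER' → inner[ELSE] → hot
emp_id=8: office='NYC' → outer ELSE → base
emp_id=9: office='LON' → outer ELSE → base
emp_id=10: office='NYC' → outer ELSE → base
emp_id=11: office='NYC' → outer ELSE → base
emp_id=12: office='CHI' → inner[tenure < 10] → critical
emp_id=13: office='CHI' → inner[tenure < 10] → critical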